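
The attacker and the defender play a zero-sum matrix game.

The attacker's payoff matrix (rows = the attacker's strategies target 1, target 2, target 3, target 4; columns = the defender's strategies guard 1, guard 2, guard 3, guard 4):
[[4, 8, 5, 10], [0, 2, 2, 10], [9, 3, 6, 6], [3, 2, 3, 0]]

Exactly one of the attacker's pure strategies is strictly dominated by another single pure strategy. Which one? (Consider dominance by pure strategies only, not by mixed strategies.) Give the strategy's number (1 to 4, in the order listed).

4

Compare target 4 with target 1: 4 > 3, 8 > 2, 5 > 3, 10 > 0.
So target 1 strictly dominates target 4 for the attacker; target 4 is strictly dominated.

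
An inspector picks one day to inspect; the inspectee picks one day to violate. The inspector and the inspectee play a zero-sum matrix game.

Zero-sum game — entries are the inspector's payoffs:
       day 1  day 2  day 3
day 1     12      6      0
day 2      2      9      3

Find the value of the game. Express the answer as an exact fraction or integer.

Column day 2 is strictly dominated by day 3 for the inspectee (it gives the inspector more in every row).
The remaining 2×2 game on (day 1, day 2) × (day 1, day 3) has no saddle point. Let the inspector play day 1 with probability p; indifference gives 12p + 2(1−p) = 3(1−p), so p = 1/13.
Similarly the inspectee's optimal q on day 1 is 3/13, and the value is 12·(3/13) + (0)·(10/13) = 36/13.

36/13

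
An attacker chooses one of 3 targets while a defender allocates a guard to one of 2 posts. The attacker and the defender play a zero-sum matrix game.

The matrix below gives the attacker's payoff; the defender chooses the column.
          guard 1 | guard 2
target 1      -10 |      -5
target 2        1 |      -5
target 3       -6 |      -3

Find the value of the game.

-11/3

Row target 1 is strictly dominated by row target 3, so the attacker never plays it.
The remaining 2×2 game on (target 2, target 3) × (guard 1, guard 2) has no saddle point. Let the attacker play target 2 with probability p; indifference gives p − 6(1−p) = −5p − 3(1−p), so p = 1/3.
Similarly the defender's optimal q on guard 1 is 2/9, and the value is 1·(2/9) + (-5)·(7/9) = -11/3.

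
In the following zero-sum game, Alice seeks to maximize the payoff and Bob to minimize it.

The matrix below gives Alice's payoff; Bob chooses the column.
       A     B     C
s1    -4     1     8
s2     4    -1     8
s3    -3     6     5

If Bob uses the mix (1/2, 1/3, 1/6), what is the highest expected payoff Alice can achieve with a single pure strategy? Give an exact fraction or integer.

3

s1: (-4)·(1/2) + (1)·(1/3) + (8)·(1/6) = -1/3.
s2: (4)·(1/2) + (-1)·(1/3) + (8)·(1/6) = 3.
s3: (-3)·(1/2) + (6)·(1/3) + (5)·(1/6) = 4/3.
The best pure response is s2 with expected payoff 3.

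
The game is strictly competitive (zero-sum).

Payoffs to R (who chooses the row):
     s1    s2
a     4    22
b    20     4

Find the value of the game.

212/17

Row minima are 4 and 4, so R's maximin is 4; column maxima are 20 and 22, so C's minimax is 20. These differ, so the equilibrium is in mixed strategies.
Let R play a with probability p. C is indifferent when 4p + 20(1−p) = 22p + 4(1−p), giving p = 8/17.
Let C play s1 with probability q. R is indifferent when 4q + 22(1−q) = 20q + 4(1−q), giving q = 9/17.
The value is 4·(9/17) + (22)·(8/17) = 212/17.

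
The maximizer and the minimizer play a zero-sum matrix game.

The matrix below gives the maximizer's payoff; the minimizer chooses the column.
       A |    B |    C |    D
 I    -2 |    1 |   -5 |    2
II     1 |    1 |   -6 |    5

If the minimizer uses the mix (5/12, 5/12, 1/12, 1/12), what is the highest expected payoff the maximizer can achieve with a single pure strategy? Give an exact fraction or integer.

I: (-2)·(5/12) + (1)·(5/12) + (-5)·(1/12) + (2)·(1/12) = -2/3.
II: (1)·(5/12) + (1)·(5/12) + (-6)·(1/12) + (5)·(1/12) = 3/4.
The best pure response is II with expected payoff 3/4.

3/4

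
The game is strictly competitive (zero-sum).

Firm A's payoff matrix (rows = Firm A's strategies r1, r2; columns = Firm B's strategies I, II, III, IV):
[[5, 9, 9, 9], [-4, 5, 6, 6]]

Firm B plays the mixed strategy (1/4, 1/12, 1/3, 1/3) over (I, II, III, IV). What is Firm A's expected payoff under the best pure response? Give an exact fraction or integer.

8

r1: (5)·(1/4) + (9)·(1/12) + (9)·(1/3) + (9)·(1/3) = 8.
r2: (-4)·(1/4) + (5)·(1/12) + (6)·(1/3) + (6)·(1/3) = 41/12.
The best pure response is r1 with expected payoff 8.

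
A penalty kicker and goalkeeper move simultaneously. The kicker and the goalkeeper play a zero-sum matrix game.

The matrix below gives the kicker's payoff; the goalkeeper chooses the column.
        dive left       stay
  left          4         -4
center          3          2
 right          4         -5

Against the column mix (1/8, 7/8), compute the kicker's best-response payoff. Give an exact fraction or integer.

17/8

left: (4)·(1/8) + (-4)·(7/8) = -3.
center: (3)·(1/8) + (2)·(7/8) = 17/8.
right: (4)·(1/8) + (-5)·(7/8) = -31/8.
The best pure response is center with expected payoff 17/8.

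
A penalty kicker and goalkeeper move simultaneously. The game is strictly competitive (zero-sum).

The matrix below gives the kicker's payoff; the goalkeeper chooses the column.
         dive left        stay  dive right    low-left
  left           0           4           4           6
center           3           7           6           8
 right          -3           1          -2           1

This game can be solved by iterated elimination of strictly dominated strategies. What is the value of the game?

Row right is strictly dominated by row left (0>-3, 4>1, 4>-2, 6>1); eliminate right.
Column dive right is strictly dominated by dive left for the goalkeeper (0<4, 3<6); eliminate dive right.
Row left is strictly dominated by row center (3>0, 7>4, 8>6); eliminate left.
Column stay is strictly dominated by dive left for the goalkeeper (3<7); eliminate stay.
Column low-left is strictly dominated by dive left for the goalkeeper (3<8); eliminate low-left.
Only (center, dive left) remains, with payoff 3.

3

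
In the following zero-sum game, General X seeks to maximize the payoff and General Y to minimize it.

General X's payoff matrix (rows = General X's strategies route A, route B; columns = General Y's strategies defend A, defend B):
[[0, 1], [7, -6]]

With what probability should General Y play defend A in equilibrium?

1/2

Row minima are 0 and -6, so General X's maximin is 0; column maxima are 7 and 1, so General Y's minimax is 1. These differ, so the equilibrium is in mixed strategies.
Let General Y play defend A with probability q. General X is indifferent when (1−q) = 7q − 6(1−q), giving q = 1/2.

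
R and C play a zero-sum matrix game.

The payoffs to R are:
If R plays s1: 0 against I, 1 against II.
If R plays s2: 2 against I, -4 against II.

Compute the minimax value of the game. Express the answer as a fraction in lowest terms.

Row minima are 0 and -4, so R's maximin is 0; column maxima are 2 and 1, so C's minimax is 1. These differ, so the equilibrium is in mixed strategies.
Let R play s1 with probability p. C is indifferent when 2(1−p) = p − 4(1−p), giving p = 6/7.
Let C play I with probability q. R is indifferent when (1−q) = 2q − 4(1−q), giving q = 5/7.
The value is 0·(5/7) + (1)·(2/7) = 2/7.

2/7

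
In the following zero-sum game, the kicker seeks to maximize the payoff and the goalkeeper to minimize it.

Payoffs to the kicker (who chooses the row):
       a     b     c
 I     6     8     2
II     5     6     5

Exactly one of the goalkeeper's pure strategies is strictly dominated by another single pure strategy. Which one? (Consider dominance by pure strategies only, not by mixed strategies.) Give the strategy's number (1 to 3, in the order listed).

The goalkeeper prefers columns that give the kicker less. Compare b with a: 6 < 8, 5 < 6.
So a strictly dominates b for the goalkeeper; b is strictly dominated.

2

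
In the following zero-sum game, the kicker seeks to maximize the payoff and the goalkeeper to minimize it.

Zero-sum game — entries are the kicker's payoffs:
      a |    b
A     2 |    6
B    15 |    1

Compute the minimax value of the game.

44/9

Row minima are 2 and 1, so the kicker's maximin is 2; column maxima are 15 and 6, so the goalkeeper's minimax is 6. These differ, so the equilibrium is in mixed strategies.
Let the kicker play A with probability p. The goalkeeper is indifferent when 2p + 15(1−p) = 6p + (1−p), giving p = 7/9.
Let the goalkeeper play a with probability q. The kicker is indifferent when 2q + 6(1−q) = 15q + (1−q), giving q = 5/18.
The value is 2·(5/18) + (6)·(13/18) = 44/9.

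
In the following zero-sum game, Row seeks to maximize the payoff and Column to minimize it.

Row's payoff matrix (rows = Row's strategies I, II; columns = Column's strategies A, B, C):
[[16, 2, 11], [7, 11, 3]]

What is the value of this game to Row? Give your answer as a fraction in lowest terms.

Column A is strictly dominated by C for Column (it gives Row more in every row).
The remaining 2×2 game on (I, II) × (B, C) has no saddle point. Let Row play I with probability p; indifference gives 2p + 11(1−p) = 11p + 3(1−p), so p = 8/17.
Similarly Column's optimal q on B is 8/17, and the value is 2·(8/17) + (11)·(9/17) = 115/17.

115/17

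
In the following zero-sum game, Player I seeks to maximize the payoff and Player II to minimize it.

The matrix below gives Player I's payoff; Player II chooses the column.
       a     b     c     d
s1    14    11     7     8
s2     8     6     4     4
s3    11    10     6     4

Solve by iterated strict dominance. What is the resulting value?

Row s2 is strictly dominated by row s1 (14>8, 11>6, 7>4, 8>4); eliminate s2.
Column b is strictly dominated by c for Player II (7<11, 6<10); eliminate b.
Column a is strictly dominated by c for Player II (7<14, 6<11); eliminate a.
Row s3 is strictly dominated by row s1 (7>6, 8>4); eliminate s3.
Column d is strictly dominated by c for Player II (7<8); eliminate d.
Only (s1, c) remains, with payoff 7.

7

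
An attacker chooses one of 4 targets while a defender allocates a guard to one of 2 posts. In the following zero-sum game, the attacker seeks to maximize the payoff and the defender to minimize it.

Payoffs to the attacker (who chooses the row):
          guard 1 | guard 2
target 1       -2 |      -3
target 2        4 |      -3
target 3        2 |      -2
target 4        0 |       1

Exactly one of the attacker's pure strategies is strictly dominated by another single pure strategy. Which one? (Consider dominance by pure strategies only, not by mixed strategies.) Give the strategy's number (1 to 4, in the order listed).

Compare target 1 with target 3: 2 > -2, -2 > -3.
So target 3 strictly dominates target 1 for the attacker; target 1 is strictly dominated.

1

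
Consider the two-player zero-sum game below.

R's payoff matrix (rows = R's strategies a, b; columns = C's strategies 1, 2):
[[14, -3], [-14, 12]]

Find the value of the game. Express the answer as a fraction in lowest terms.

Row minima are -3 and -14, so R's maximin is -3; column maxima are 14 and 12, so C's minimax is 12. These differ, so the equilibrium is in mixed strategies.
Let R play a with probability p. C is indifferent when 14p − 14(1−p) = −3p + 12(1−p), giving p = 26/43.
Let C play 1 with probability q. R is indifferent when 14q − 3(1−q) = −14q + 12(1−q), giving q = 15/43.
The value is 14·(15/43) + (-3)·(28/43) = 126/43.

126/43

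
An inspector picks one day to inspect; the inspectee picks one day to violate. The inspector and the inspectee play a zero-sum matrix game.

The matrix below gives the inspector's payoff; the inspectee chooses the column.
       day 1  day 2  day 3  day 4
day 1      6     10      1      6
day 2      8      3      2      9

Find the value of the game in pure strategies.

Row minima: 1, 2 → the inspector's maximin is 2.
Column maxima: 8, 10, 2, 9 → the inspectee's minimax is 2.
They coincide at (day 2, day 3), so the value is 2.

2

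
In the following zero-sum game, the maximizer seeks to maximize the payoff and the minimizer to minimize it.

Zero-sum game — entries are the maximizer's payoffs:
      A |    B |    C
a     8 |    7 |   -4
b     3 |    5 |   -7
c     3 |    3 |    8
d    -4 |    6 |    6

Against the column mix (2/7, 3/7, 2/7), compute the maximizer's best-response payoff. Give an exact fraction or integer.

31/7

a: (8)·(2/7) + (7)·(3/7) + (-4)·(2/7) = 29/7.
b: (3)·(2/7) + (5)·(3/7) + (-7)·(2/7) = 1.
c: (3)·(2/7) + (3)·(3/7) + (8)·(2/7) = 31/7.
d: (-4)·(2/7) + (6)·(3/7) + (6)·(2/7) = 22/7.
The best pure response is c with expected payoff 31/7.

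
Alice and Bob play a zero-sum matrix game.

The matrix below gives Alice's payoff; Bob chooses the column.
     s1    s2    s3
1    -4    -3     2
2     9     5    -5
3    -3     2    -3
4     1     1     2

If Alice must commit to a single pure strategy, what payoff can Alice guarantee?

The worst-case payoff for each row is 1: -4, 2: -5, 3: -3, 4: 1.
The best of these is 1.

1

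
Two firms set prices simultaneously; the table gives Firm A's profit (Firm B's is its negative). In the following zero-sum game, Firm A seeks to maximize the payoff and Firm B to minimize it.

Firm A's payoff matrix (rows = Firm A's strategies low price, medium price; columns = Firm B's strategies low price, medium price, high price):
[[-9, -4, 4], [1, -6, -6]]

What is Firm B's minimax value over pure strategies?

-4

The worst case (largest entry) in each column is low price: 1, medium price: -4, high price: 4.
The best (smallest) of these is -4.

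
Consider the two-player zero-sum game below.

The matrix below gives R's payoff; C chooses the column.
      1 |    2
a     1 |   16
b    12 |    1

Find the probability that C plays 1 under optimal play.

15/26

Row minima are 1 and 1, so R's maximin is 1; column maxima are 12 and 16, so C's minimax is 12. These differ, so the equilibrium is in mixed strategies.
Let C play 1 with probability q. R is indifferent when q + 16(1−q) = 12q + (1−q), giving q = 15/26.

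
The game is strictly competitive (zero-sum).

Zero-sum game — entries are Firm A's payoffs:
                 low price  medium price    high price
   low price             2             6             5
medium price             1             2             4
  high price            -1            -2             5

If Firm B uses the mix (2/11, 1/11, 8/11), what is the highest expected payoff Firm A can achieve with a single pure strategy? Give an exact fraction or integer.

low price: (2)·(2/11) + (6)·(1/11) + (5)·(8/11) = 50/11.
medium price: (1)·(2/11) + (2)·(1/11) + (4)·(8/11) = 36/11.
high price: (-1)·(2/11) + (-2)·(1/11) + (5)·(8/11) = 36/11.
The best pure response is low price with expected payoff 50/11.

50/11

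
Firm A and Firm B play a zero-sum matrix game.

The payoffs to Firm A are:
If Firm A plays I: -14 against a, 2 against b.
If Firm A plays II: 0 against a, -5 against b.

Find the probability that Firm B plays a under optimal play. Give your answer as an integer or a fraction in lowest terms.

Row minima are -14 and -5, so Firm A's maximin is -5; column maxima are 0 and 2, so Firm B's minimax is 0. These differ, so the equilibrium is in mixed strategies.
Let Firm B play a with probability q. Firm A is indifferent when −14q + 2(1−q) = −5(1−q), giving q = 1/3.

1/3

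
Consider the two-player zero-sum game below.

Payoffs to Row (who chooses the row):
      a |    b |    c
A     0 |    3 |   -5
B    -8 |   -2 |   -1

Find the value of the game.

Column b is strictly dominated by a for Column (it gives Row more in every row).
The remaining 2×2 game on (A, B) × (a, c) has no saddle point. Let Row play A with probability p; indifference gives −8(1−p) = −5p − (1−p), so p = 7/12.
Similarly Column's optimal q on a is 1/3, and the value is 0·(1/3) + (-5)·(2/3) = -10/3.

-10/3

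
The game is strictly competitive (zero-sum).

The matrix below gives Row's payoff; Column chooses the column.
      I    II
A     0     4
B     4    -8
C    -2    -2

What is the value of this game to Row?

1

Row C is strictly dominated by row A, so Row never plays it.
The remaining 2×2 game on (A, B) × (I, II) has no saddle point. Let Row play A with probability p; indifference gives 4(1−p) = 4p − 8(1−p), so p = 3/4.
Similarly Column's optimal q on I is 3/4, and the value is 0·(3/4) + (4)·(1/4) = 1.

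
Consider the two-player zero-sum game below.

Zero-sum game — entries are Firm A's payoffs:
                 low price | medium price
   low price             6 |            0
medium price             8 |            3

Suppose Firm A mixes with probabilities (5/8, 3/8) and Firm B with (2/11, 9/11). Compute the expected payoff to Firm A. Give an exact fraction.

Against (2/11, 9/11), each row's expected payoff is low price: 12/11; medium price: 43/11.
Taking the (5/8, 3/8)-weighted average: (5/8)·(12/11) + (3/8)·(43/11) = 189/88.

189/88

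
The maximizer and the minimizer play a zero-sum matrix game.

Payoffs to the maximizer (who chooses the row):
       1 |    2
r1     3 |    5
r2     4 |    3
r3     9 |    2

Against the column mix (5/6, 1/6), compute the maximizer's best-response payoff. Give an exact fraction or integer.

r1: (3)·(5/6) + (5)·(1/6) = 10/3.
r2: (4)·(5/6) + (3)·(1/6) = 23/6.
r3: (9)·(5/6) + (2)·(1/6) = 47/6.
The best pure response is r3 with expected payoff 47/6.

47/6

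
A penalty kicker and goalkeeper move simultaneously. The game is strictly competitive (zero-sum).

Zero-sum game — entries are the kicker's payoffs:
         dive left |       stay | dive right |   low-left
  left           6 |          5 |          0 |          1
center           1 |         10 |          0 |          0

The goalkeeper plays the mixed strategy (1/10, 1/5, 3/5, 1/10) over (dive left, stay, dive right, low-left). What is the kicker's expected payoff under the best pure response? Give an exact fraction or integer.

21/10

left: (6)·(1/10) + (5)·(1/5) + (0)·(3/5) + (1)·(1/10) = 17/10.
center: (1)·(1/10) + (10)·(1/5) + (0)·(3/5) + (0)·(1/10) = 21/10.
The best pure response is center with expected payoff 21/10.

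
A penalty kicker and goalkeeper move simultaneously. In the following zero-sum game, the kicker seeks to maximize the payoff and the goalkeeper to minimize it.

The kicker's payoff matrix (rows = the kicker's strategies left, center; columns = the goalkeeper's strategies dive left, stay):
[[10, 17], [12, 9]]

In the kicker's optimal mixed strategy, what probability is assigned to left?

Row minima are 10 and 9, so the kicker's maximin is 10; column maxima are 12 and 17, so the goalkeeper's minimax is 12. These differ, so the equilibrium is in mixed strategies.
Let the kicker play left with probability p. The goalkeeper is indifferent when 10p + 12(1−p) = 17p + 9(1−p), giving p = 3/10.

3/10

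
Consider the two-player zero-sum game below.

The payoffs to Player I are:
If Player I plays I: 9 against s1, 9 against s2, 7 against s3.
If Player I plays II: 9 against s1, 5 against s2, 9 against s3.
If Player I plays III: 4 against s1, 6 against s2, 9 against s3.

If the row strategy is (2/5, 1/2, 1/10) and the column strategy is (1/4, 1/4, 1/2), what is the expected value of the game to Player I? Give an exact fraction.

Against (1/4, 1/4, 1/2), each row's expected payoff is I: 8; II: 8; III: 7.
Taking the (2/5, 1/2, 1/10)-weighted average: (2/5)·(8) + (1/2)·(8) + (1/10)·(7) = 79/10.

79/10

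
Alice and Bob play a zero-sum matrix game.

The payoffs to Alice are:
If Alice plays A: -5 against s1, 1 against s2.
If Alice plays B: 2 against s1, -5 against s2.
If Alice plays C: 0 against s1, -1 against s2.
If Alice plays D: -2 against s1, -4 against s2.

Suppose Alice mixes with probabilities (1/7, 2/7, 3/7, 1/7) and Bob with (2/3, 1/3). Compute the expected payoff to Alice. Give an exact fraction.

-22/21

Against (2/3, 1/3), each row's expected payoff is A: -3; B: -1/3; C: -1/3; D: -8/3.
Taking the (1/7, 2/7, 3/7, 1/7)-weighted average: (1/7)·(-3) + (2/7)·(-1/3) + (3/7)·(-1/3) + (1/7)·(-8/3) = -22/21.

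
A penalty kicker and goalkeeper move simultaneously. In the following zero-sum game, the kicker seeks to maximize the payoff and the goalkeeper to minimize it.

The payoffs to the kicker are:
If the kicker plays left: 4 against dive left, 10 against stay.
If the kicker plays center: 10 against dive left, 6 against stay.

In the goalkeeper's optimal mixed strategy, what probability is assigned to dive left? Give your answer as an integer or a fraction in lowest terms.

2/5

Row minima are 4 and 6, so the kicker's maximin is 6; column maxima are 10 and 10, so the goalkeeper's minimax is 10. These differ, so the equilibrium is in mixed strategies.
Let the goalkeeper play dive left with probability q. The kicker is indifferent when 4q + 10(1−q) = 10q + 6(1−q), giving q = 2/5.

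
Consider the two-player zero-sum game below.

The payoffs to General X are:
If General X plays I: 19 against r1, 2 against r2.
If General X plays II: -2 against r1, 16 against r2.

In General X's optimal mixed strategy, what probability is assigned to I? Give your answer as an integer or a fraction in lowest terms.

Row minima are 2 and -2, so General X's maximin is 2; column maxima are 19 and 16, so General Y's minimax is 16. These differ, so the equilibrium is in mixed strategies.
Let General X play I with probability p. General Y is indifferent when 19p − 2(1−p) = 2p + 16(1−p), giving p = 18/35.

18/35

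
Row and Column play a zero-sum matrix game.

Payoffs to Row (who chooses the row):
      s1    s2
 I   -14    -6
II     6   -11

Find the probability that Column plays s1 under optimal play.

1/5

Row minima are -14 and -11, so Row's maximin is -11; column maxima are 6 and -6, so Column's minimax is -6. These differ, so the equilibrium is in mixed strategies.
Let Column play s1 with probability q. Row is indifferent when −14q − 6(1−q) = 6q − 11(1−q), giving q = 1/5.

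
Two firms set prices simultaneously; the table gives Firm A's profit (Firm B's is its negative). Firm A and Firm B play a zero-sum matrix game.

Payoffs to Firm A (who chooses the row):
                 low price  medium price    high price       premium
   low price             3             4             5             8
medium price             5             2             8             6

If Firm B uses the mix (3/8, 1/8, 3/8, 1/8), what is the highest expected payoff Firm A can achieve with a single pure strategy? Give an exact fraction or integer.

low price: (3)·(3/8) + (4)·(1/8) + (5)·(3/8) + (8)·(1/8) = 9/2.
medium price: (5)·(3/8) + (2)·(1/8) + (8)·(3/8) + (6)·(1/8) = 47/8.
The best pure response is medium price with expected payoff 47/8.

47/8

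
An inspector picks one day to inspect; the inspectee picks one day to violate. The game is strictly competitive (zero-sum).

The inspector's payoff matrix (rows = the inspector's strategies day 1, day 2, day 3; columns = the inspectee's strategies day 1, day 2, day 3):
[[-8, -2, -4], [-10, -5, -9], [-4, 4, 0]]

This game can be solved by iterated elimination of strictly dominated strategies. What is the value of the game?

Row day 2 is strictly dominated by row day 1 (-8>-10, -2>-5, -4>-9); eliminate day 2.
Row day 1 is strictly dominated by row day 3 (-4>-8, 4>-2, 0>-4); eliminate day 1.
Column day 2 is strictly dominated by day 1 for the inspectee (-4<4); eliminate day 2.
Column day 3 is strictly dominated by day 1 for the inspectee (-4<0); eliminate day 3.
Only (day 3, day 1) remains, with payoff -4.

-4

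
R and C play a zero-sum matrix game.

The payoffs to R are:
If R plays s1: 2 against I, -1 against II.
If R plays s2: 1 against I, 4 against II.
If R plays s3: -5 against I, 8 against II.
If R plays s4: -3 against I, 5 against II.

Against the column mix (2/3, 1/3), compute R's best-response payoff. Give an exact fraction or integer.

2

s1: (2)·(2/3) + (-1)·(1/3) = 1.
s2: (1)·(2/3) + (4)·(1/3) = 2.
s3: (-5)·(2/3) + (8)·(1/3) = -2/3.
s4: (-3)·(2/3) + (5)·(1/3) = -1/3.
The best pure response is s2 with expected payoff 2.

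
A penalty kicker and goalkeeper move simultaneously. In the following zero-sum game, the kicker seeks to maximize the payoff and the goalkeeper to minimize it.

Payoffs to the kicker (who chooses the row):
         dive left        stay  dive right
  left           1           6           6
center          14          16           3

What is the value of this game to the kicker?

81/16

Column stay is strictly dominated by dive left for the goalkeeper (it gives the kicker more in every row).
The remaining 2×2 game on (left, center) × (dive left, dive right) has no saddle point. Let the kicker play left with probability p; indifference gives p + 14(1−p) = 6p + 3(1−p), so p = 11/16.
Similarly the goalkeeper's optimal q on dive left is 3/16, and the value is 1·(3/16) + (6)·(13/16) = 81/16.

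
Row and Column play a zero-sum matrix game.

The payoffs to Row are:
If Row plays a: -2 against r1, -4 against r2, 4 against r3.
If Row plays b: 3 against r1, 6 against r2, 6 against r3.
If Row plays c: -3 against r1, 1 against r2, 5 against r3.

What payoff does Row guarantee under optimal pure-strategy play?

3

Row minima: -4, 3, -3 → Row's maximin is 3.
Column maxima: 3, 6, 6 → Column's minimax is 3.
They coincide at (b, r1), so the value is 3.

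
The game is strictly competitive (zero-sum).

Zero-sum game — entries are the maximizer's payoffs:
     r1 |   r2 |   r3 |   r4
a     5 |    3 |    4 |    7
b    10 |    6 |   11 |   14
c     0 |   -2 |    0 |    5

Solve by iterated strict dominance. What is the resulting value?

6

Row c is strictly dominated by row a (5>0, 3>-2, 4>0, 7>5); eliminate c.
Row a is strictly dominated by row b (10>5, 6>3, 11>4, 14>7); eliminate a.
Column r3 is strictly dominated by r1 for the minimizer (10<11); eliminate r3.
Column r4 is strictly dominated by r1 for the minimizer (10<14); eliminate r4.
Column r1 is strictly dominated by r2 for the minimizer (6<10); eliminate r1.
Only (b, r2) remains, with payoff 6.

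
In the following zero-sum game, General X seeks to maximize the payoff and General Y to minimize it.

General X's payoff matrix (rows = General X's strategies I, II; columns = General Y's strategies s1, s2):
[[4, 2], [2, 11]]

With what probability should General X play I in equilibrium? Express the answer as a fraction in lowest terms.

Row minima are 2 and 2, so General X's maximin is 2; column maxima are 4 and 11, so General Y's minimax is 4. These differ, so the equilibrium is in mixed strategies.
Let General X play I with probability p. General Y is indifferent when 4p + 2(1−p) = 2p + 11(1−p), giving p = 9/11.

9/11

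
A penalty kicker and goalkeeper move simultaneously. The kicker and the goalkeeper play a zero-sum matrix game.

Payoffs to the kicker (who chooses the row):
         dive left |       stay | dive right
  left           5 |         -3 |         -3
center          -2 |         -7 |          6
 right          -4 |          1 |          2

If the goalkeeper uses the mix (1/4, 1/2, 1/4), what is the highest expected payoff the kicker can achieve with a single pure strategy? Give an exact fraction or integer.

0

left: (5)·(1/4) + (-3)·(1/2) + (-3)·(1/4) = -1.
center: (-2)·(1/4) + (-7)·(1/2) + (6)·(1/4) = -5/2.
right: (-4)·(1/4) + (1)·(1/2) + (2)·(1/4) = 0.
The best pure response is right with expected payoff 0.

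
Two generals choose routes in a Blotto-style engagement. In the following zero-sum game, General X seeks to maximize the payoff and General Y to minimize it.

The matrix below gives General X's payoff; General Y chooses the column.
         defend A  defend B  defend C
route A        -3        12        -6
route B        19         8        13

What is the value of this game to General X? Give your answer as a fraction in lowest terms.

Column defend A is strictly dominated by defend C for General Y (it gives General X more in every row).
The remaining 2×2 game on (route A, route B) × (defend B, defend C) has no saddle point. Let General X play route A with probability p; indifference gives 12p + 8(1−p) = −6p + 13(1−p), so p = 5/23.
Similarly General Y's optimal q on defend B is 19/23, and the value is 12·(19/23) + (-6)·(4/23) = 204/23.

204/23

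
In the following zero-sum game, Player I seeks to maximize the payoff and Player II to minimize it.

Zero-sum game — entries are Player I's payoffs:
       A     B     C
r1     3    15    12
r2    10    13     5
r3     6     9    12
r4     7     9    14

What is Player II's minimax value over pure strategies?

10

The worst case (largest entry) in each column is A: 10, B: 15, C: 14.
The best (smallest) of these is 10.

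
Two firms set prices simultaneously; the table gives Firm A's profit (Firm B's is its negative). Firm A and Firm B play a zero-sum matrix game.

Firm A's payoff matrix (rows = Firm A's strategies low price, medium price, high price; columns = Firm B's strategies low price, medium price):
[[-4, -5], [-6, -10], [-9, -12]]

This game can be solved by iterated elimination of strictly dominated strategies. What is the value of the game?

Column low price is strictly dominated by medium price for Firm B (-5<-4, -10<-6, -12<-9); eliminate low price.
Row high price is strictly dominated by row low price (-5>-12); eliminate high price.
Row medium price is strictly dominated by row low price (-5>-10); eliminate medium price.
Only (low price, medium price) remains, with payoff -5.

-5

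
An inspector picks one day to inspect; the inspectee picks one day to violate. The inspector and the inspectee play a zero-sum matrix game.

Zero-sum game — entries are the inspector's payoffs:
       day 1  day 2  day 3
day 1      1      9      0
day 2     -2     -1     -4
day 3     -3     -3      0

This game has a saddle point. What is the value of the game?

0

Row minima: 0, -4, -3 → the inspector's maximin is 0.
Column maxima: 1, 9, 0 → the inspectee's minimax is 0.
They coincide at (day 1, day 3), so the value is 0.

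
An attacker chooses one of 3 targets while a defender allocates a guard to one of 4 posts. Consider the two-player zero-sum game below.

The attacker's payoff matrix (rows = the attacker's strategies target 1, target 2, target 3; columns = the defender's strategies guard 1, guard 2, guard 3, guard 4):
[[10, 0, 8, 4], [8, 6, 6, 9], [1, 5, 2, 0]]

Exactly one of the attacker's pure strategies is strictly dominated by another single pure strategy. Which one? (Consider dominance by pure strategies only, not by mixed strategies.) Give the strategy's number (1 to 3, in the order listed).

3

Compare target 3 with target 2: 8 > 1, 6 > 5, 6 > 2, 9 > 0.
So target 2 strictly dominates target 3 for the attacker; target 3 is strictly dominated.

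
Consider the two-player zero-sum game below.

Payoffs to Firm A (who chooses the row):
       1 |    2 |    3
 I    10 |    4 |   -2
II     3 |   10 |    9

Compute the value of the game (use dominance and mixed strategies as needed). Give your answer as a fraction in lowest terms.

16/3

Column 2 is strictly dominated by 3 for Firm B (it gives Firm A more in every row).
The remaining 2×2 game on (I, II) × (1, 3) has no saddle point. Let Firm A play I with probability p; indifference gives 10p + 3(1−p) = −2p + 9(1−p), so p = 1/3.
Similarly Firm B's optimal q on 1 is 11/18, and the value is 10·(11/18) + (-2)·(7/18) = 16/3.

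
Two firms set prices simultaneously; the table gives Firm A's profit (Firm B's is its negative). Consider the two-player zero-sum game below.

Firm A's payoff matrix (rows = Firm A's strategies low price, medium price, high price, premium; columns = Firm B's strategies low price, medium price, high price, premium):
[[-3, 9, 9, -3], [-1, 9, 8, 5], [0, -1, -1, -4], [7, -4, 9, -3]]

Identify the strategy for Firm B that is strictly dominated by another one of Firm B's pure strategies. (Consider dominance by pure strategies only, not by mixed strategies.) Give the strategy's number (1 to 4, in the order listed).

3

Firm B prefers columns that give Firm A less. Compare high price with premium: -3 < 9, 5 < 8, -4 < -1, -3 < 9.
So premium strictly dominates high price for Firm B; high price is strictly dominated.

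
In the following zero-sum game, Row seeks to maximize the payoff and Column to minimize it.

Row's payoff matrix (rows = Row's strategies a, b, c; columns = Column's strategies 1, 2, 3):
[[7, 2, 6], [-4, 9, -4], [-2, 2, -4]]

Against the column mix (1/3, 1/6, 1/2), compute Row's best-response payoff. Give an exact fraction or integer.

a: (7)·(1/3) + (2)·(1/6) + (6)·(1/2) = 17/3.
b: (-4)·(1/3) + (9)·(1/6) + (-4)·(1/2) = -11/6.
c: (-2)·(1/3) + (2)·(1/6) + (-4)·(1/2) = -7/3.
The best pure response is a with expected payoff 17/3.

17/3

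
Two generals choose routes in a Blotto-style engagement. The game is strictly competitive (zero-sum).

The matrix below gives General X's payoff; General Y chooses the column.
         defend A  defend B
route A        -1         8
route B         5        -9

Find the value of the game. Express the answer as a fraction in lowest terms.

Row minima are -1 and -9, so General X's maximin is -1; column maxima are 5 and 8, so General Y's minimax is 5. These differ, so the equilibrium is in mixed strategies.
Let General X play route A with probability p. General Y is indifferent when −p + 5(1−p) = 8p − 9(1−p), giving p = 14/23.
Let General Y play defend A with probability q. General X is indifferent when −q + 8(1−q) = 5q − 9(1−q), giving q = 17/23.
The value is -1·(17/23) + (8)·(6/23) = 31/23.

31/23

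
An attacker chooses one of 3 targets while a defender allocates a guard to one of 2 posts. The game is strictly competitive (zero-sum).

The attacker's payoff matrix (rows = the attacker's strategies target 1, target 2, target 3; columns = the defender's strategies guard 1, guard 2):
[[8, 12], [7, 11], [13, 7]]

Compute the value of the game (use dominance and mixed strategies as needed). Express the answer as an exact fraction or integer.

10

Row target 2 is strictly dominated by row target 1, so the attacker never plays it.
The remaining 2×2 game on (target 1, target 3) × (guard 1, guard 2) has no saddle point. Let the attacker play target 1 with probability p; indifference gives 8p + 13(1−p) = 12p + 7(1−p), so p = 3/5.
Similarly the defender's optimal q on guard 1 is 1/2, and the value is 8·(1/2) + (12)·(1/2) = 10.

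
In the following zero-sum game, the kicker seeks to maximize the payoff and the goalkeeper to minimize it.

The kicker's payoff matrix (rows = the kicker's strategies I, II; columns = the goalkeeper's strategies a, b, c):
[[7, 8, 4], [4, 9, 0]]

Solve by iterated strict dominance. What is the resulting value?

Column a is strictly dominated by c for the goalkeeper (4<7, 0<4); eliminate a.
Column b is strictly dominated by c for the goalkeeper (4<8, 0<9); eliminate b.
Row II is strictly dominated by row I (4>0); eliminate II.
Only (I, c) remains, with payoff 4.

4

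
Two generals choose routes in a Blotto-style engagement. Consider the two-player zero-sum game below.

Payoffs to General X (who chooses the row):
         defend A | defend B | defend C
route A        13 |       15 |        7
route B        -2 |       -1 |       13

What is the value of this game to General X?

61/7

Column defend B is strictly dominated by defend A for General Y (it gives General X more in every row).
The remaining 2×2 game on (route A, route B) × (defend A, defend C) has no saddle point. Let General X play route A with probability p; indifference gives 13p − 2(1−p) = 7p + 13(1−p), so p = 5/7.
Similarly General Y's optimal q on defend A is 2/7, and the value is 13·(2/7) + (7)·(5/7) = 61/7.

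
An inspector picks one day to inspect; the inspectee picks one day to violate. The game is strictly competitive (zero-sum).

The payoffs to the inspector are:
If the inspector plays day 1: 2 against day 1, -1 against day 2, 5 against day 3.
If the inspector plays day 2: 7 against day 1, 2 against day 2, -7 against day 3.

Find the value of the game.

Column day 1 is strictly dominated by day 2 for the inspectee (it gives the inspector more in every row).
The remaining 2×2 game on (day 1, day 2) × (day 2, day 3) has no saddle point. Let the inspector play day 1 with probability p; indifference gives −p + 2(1−p) = 5p − 7(1−p), so p = 3/5.
Similarly the inspectee's optimal q on day 2 is 4/5, and the value is -1·(4/5) + (5)·(1/5) = 1/5.

1/5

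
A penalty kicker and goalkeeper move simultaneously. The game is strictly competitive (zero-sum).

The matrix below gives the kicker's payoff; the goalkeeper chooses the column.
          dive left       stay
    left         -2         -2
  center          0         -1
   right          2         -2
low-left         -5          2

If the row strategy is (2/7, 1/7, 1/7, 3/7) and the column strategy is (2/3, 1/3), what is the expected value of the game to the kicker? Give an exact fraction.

Against (2/3, 1/3), each row's expected payoff is left: -2; center: -1/3; right: 2/3; low-left: -8/3.
Taking the (2/7, 1/7, 1/7, 3/7)-weighted average: (2/7)·(-2) + (1/7)·(-1/3) + (1/7)·(2/3) + (3/7)·(-8/3) = -5/3.

-5/3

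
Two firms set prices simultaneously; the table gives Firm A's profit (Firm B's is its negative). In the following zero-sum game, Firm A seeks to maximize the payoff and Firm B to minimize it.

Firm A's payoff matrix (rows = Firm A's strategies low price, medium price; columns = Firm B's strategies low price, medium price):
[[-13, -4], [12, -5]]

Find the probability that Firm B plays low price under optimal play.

1/26

Row minima are -13 and -5, so Firm A's maximin is -5; column maxima are 12 and -4, so Firm B's minimax is -4. These differ, so the equilibrium is in mixed strategies.
Let Firm B play low price with probability q. Firm A is indifferent when −13q − 4(1−q) = 12q − 5(1−q), giving q = 1/26.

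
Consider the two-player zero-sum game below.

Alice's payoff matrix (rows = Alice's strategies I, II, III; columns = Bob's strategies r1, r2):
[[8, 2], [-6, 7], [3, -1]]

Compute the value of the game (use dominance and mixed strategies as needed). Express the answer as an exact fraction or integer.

Row III is strictly dominated by row I, so Alice never plays it.
The remaining 2×2 game on (I, II) × (r1, r2) has no saddle point. Let Alice play I with probability p; indifference gives 8p − 6(1−p) = 2p + 7(1−p), so p = 13/19.
Similarly Bob's optimal q on r1 is 5/19, and the value is 8·(5/19) + (2)·(14/19) = 68/19.

68/19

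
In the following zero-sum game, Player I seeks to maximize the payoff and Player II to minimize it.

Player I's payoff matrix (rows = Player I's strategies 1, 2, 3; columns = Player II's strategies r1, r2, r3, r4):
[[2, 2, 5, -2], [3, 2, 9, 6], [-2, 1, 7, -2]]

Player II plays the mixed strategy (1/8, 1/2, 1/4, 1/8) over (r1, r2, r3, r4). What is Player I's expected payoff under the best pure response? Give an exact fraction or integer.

1: (2)·(1/8) + (2)·(1/2) + (5)·(1/4) + (-2)·(1/8) = 9/4.
2: (3)·(1/8) + (2)·(1/2) + (9)·(1/4) + (6)·(1/8) = 35/8.
3: (-2)·(1/8) + (1)·(1/2) + (7)·(1/4) + (-2)·(1/8) = 7/4.
The best pure response is 2 with expected payoff 35/8.

35/8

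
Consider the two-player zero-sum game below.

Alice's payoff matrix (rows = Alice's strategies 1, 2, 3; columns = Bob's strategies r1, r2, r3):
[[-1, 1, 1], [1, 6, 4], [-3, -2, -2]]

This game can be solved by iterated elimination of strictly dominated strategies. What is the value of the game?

1

Column r2 is strictly dominated by r1 for Bob (-1<1, 1<6, -3<-2); eliminate r2.
Column r3 is strictly dominated by r1 for Bob (-1<1, 1<4, -3<-2); eliminate r3.
Row 1 is strictly dominated by row 2 (1>-1); eliminate 1.
Row 3 is strictly dominated by row 2 (1>-3); eliminate 3.
Only (2, r1) remains, with payoff 1.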